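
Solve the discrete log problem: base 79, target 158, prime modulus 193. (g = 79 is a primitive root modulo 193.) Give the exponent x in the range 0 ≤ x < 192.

15

Baby-step giant-step with m = ceil(sqrt(192)) = 14.
Baby table (79^j mod 193 for j=0..13):
  0:1  1:79  2:65  3:117  4:172  5:78  6:179  7:52
  8:55  9:99  10:101  11:66  12:3  13:44
Giant step factor: 79^(-14) ≡ 97 (mod 193).
Scan 158·97^i mod 193 for i = 0, 1, …:
  i=0: 158   i=1: 79
Match at i=1, j=1: x = 1·14 + 1 = 15.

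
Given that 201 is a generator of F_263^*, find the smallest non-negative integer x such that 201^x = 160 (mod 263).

21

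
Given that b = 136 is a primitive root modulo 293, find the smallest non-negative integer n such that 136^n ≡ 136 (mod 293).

1

Baby-step giant-step with m = ceil(sqrt(292)) = 18.
Baby table (136^j mod 293 for j=0..17):
  0:1  1:136  2:37  3:51  4:197  5:129  6:257  7:85
  8:133  9:215  10:233  11:44  12:124  13:163  14:193  15:171
  16:109  17:174
Giant step factor: 136^(-18) ≡ 276 (mod 293).
Scan 136·276^i mod 293 for i = 0, 1, …:
  i=0: 136
Match at i=0, j=1: n = 0·18 + 1 = 1.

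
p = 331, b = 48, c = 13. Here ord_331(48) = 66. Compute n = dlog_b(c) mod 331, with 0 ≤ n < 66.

35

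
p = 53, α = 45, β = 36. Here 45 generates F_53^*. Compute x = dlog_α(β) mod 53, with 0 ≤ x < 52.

12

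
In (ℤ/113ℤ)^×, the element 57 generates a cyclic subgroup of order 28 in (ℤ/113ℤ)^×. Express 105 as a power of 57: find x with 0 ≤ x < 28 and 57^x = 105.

11

Successive powers of 57 modulo 113:
  57^0=1  57^1=57  57^2=85  57^3=99  57^4=106  57^5=53
  57^6=83  57^7=98  57^8=49  57^9=81  57^10=97  57^11=105
So 57^11 ≡ 105 (mod 113), giving x = 11.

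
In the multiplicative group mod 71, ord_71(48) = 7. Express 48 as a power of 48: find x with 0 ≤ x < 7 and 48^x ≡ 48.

1

Successive powers of 48 modulo 71:
  48^0=1  48^1=48
So 48^1 ≡ 48 (mod 71), giving x = 1.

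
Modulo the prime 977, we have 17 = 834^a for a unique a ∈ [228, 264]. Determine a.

Compute 834^228 mod 977 = 4, then multiply by 834 repeatedly:
  834^228=4  834^229=405  834^230=705  834^231=793  834^232=910
  834^233=788  834^234=648  834^235=151  834^236=878  834^237=479
  834^238=870  834^239=646  834^240=437  834^241=37  834^242=571
  834^243=415  834^244=252  834^245=113  834^246=450  834^247=132
  834^248=664  834^249=794  834^250=767  834^251=720  834^252=602
  834^253=867  834^254=98  834^255=641  834^256=175  834^257=377
  834^258=801  834^259=743  834^260=244  834^261=280  834^262=17
Found 17 at exponent 262.

262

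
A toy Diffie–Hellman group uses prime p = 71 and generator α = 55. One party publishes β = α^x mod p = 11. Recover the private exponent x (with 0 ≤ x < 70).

29

Successive powers of 55 modulo 71:
  55^0=1  55^1=55  55^2=43  55^3=22  55^4=3  55^5=23
  55^6=58  55^7=66  55^8=9  55^9=69  55^10=32  55^11=56
  55^12=27  55^13=65  55^14=25  55^15=26  55^16=10  55^17=53
  55^18=4  55^19=7  55^20=30  55^21=17  55^22=12  55^23=21
  55^24=19  55^25=51  55^26=36  55^27=63  55^28=57  55^29=11
So 55^29 ≡ 11 (mod 71), giving x = 29.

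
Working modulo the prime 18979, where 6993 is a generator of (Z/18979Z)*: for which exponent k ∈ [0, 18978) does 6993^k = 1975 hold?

13575

Baby-step giant-step with m = ceil(sqrt(18978)) = 138.
Baby table (6993^j mod 18979 for j=0..137):
  0:1  1:6993  2:12145  3:17939  4:15216  5:9214  6:18776  7:3846
  8:1835  9:2351  10:4729  11:8479  12:3251  13:16380  14:7075  15:16201
  16:7942  17:5852  18:4312  19:15164  20:6179  21:13543  22:989  23:7721
  24:16677  25:15285  26:17256  27:2726  28:8002  29:7894  30:11810  31:9701
  32:8147  33:15992  34:7788  35:10733  36:12903  37:4513  38:16311  39:18012
  40:13272  41:3786  42:18772  43:13832  44:10192  45:6511  46:802  47:9581
  48:4063  49:996  50:18714  51:6797  52:8005  53:9894  54:10287  55:6581
  56:15837  57:5676  58:7179  59:3292  60:18408  61:11566  62:11519  63:5491
  64:4046  65:14968  66:2039  67:5498  68:15039  69:5088  70:13738  71:17115
  72:3621  73:3667  74:2702  75:10981  76:1099  77:17791  78:5118  79:14759
  80:1885  81:10379  82:4651  83:13416  84:4891  85:2605  86:15904  87:18711
  88:4797  89:9528  90:13014  91:2597  92:16897  93:16446  94:13117  95:1674
  96:15218  97:4221  98:5108  99:1766  100:13288  101:1800  102:4323  103:16171
  104:6921  105:2103  106:16533  107:14180  108:14444  109:654  110:18462  111:9608
  112:3084  113:6268  114:9613  115:91  116:10056  117:4413  118:255  119:18168
  120:3398  121:506  122:8364  123:15153  124:5172  125:12801  126:12429  127:11156
  128:10218  129:17518  130:12908  131:1520  132:1120  133:12812  134:13436  135:11898
  136:17757  137:14083
Giant step factor: 6993^(-138) ≡ 16680 (mod 18979).
Scan 1975·16680^i mod 18979 for i = 0, 1, …:
  i=0: 1975   i=1: 14435   i=2: 8206   i=3: 18511
  i=4: 13108   i=5: 3360   i=6: 18792   i=7: 12375
  i=8: 18375   i=9: 3129     …   i=97: 18134
  i=98: 6797
Match at i=98, j=51: k = 98·138 + 51 = 13575.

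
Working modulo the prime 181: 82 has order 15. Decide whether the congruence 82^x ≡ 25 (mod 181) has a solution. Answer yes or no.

yes

⟨82⟩ has order 15; its elements mod 181 are {1, 5, 25, 27, 29, 42, 48, 59, 82, 114, 117, 125, 132, 135, 145}.
25 is in this set.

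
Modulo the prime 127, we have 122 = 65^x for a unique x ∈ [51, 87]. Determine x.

60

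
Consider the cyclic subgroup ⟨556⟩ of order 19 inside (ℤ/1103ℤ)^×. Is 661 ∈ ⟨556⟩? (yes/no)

no

661 ∈ ⟨556⟩ iff 661^19 ≡ 1 (mod 1103), since |⟨556⟩| = 19.
661^19 mod 1103 = 64.
Since 64 ≠ 1, 661 does not lie in the subgroup.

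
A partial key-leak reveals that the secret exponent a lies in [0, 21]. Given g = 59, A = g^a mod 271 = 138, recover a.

4

Compute 59^0 mod 271 = 1, then multiply by 59 repeatedly:
  59^0=1  59^1=59  59^2=229  59^3=232  59^4=138
Found 138 at exponent 4.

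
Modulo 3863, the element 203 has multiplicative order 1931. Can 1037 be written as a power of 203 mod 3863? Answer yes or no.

yes

1037 ∈ ⟨203⟩ iff 1037^1931 ≡ 1 (mod 3863), since |⟨203⟩| = 1931.
1037^1931 mod 3863 = 1.
Since 1 = 1, 1037 lies in the subgroup.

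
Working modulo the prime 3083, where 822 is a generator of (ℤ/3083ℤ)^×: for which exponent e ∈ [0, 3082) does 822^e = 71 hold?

1805

Baby-step giant-step with m = ceil(sqrt(3082)) = 56.
Baby table (822^j mod 3083 for j=0..55):
  0:1  1:822  2:507  3:549  4:1160  5:873  6:2350  7:1742
  8:1412  9:1456  10:628  11:1355  12:847  13:2559  14:892  15:2553
  16:2126  17:2594  18:1915  19:1800  20:2843  21:32  22:1640  23:809
  24:2153  25:124  26:189  27:1208  28:250  29:2022  30:347  31:1598
  32:198  33:2440  34:1730  35:797  36:1538  37:206  38:2850  39:2703
  40:2106  41:1569  42:1024  43:69  44:1224  45:1070  46:885  47:2965
  48:1660  49:1834  50:3044  51:1855  52:1808  53:170  54:1005  55:2949
Giant step factor: 822^(-56) ≡ 1369 (mod 3083).
Scan 71·1369^i mod 3083 for i = 0, 1, …:
  i=0: 71   i=1: 1626   i=2: 68   i=3: 602
  i=4: 977   i=5: 2574   i=6: 3020   i=7: 77
  i=8: 591   i=9: 1333     …   i=31: 709
  i=32: 2559
Match at i=32, j=13: e = 32·56 + 13 = 1805.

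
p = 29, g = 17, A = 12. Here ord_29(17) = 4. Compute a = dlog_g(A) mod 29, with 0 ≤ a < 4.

3

Successive powers of 17 modulo 29:
  17^0=1  17^1=17  17^2=28  17^3=12
So 17^3 ≡ 12 (mod 29), giving a = 3.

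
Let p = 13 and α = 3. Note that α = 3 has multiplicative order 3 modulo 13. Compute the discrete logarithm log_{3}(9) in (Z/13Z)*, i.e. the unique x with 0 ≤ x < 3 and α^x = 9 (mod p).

2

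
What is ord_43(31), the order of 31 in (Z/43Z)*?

21

The order of 31 must divide p − 1 = 42 = 2 · 3 · 7.
Divisors: 1, 2, 3, 6, 7, 14, 21, 42.
Check each in increasing order: 31^1 ≡ 31;  31^2 ≡ 15;  31^3 ≡ 35;  31^6 ≡ 21;  31^7 ≡ 6;  31^14 ≡ 36;  31^21 ≡ 1.
Smallest exponent giving 1 is 21.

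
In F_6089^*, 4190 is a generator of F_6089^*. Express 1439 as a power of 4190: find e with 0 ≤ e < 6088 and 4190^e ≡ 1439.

3060

Baby-step giant-step with m = ceil(sqrt(6088)) = 79.
Baby table (4190^j mod 6089 for j=0..78):
  0:1  1:4190  2:1513  3:821  4:5794  5:17  6:4251  7:1365
  8:1779  9:1074  10:289  11:5288  12:4938  13:5887  14:6080  15:4913
  16:4650  17:4789  18:2655  19:5936  20:4364  21:5982  22:2256  23:2512
  24:3488  25:1120  26:4270  27:1818  28:81  29:4495  30:773  31:5611
  32:461  33:1377  34:3347  35:963  36:4052  37:1748  38:5142  39:2098
  40:4193  41:1905  42:5360  43:2168  44:5221  45:4302  46:1940  47:5874
  48:322  49:3511  50:66  51:2535  52:2434  53:5474  54:4886  55:1122
  56:472  57:4844  58:1723  59:3905  60:807  61:1935  62:3191  63:4935
  64:5495  65:1541  66:2450  67:5535  68:4738  69:2080  70:1841  71:5116
  72:2760  73:1389  74:4915  75:852  76:1726  77:4297  78:5346
Giant step factor: 4190^(-79) ≡ 3482 (mod 6089).
Scan 1439·3482^i mod 6089 for i = 0, 1, …:
  i=0: 1439   i=1: 5440   i=2: 5290   i=3: 555
  i=4: 2297   i=5: 3297   i=6: 2389   i=7: 924
  i=8: 2376   i=9: 4370     …   i=37: 3038
  i=38: 1723
Match at i=38, j=58: e = 38·79 + 58 = 3060.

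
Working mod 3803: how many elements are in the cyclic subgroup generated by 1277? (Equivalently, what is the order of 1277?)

3802

The order of 1277 must divide p − 1 = 3802 = 2 · 1901.
Divisors: 1, 2, 1901, 3802.
Check each in increasing order: 1277^1 ≡ 1277;  1277^2 ≡ 3045;  1277^1901 ≡ 3802;  1277^3802 ≡ 1.
Smallest exponent giving 1 is 3802.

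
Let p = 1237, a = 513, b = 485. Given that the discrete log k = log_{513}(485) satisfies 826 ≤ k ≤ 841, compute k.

831

Compute 513^826 mod 1237 = 412, then multiply by 513 repeatedly:
  513^826=412  513^827=1066  513^828=104  513^829=161  513^830=951
  513^831=485
Found 485 at exponent 831.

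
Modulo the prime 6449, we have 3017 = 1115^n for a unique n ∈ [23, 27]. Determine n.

23

Compute 1115^23 mod 6449 = 3017, then multiply by 1115 repeatedly:
  1115^23=3017
Found 3017 at exponent 23.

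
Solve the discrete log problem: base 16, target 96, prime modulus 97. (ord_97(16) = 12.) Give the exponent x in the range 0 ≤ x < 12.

6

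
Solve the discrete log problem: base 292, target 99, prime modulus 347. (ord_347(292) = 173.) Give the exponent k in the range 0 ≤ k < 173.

123

Baby-step giant-step with m = ceil(sqrt(173)) = 14.
Baby table (292^j mod 347 for j=0..13):
  0:1  1:292  2:249  3:185  4:235  5:261  6:219  7:100
  8:52  9:263  10:109  11:251  12:75  13:39
Giant step factor: 292^(-14) ≡ 11 (mod 347).
Scan 99·11^i mod 347 for i = 0, 1, …:
  i=0: 99   i=1: 48   i=2: 181   i=3: 256
  i=4: 40   i=5: 93   i=6: 329   i=7: 149
  i=8: 251
Match at i=8, j=11: k = 8·14 + 11 = 123.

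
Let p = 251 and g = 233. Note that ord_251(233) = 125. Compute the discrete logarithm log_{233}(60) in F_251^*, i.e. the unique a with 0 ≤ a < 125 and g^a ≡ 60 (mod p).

73

Baby-step giant-step with m = ceil(sqrt(125)) = 12.
Baby table (233^j mod 251 for j=0..11):
  0:1  1:233  2:73  3:192  4:58  5:211  6:218  7:92
  8:101  9:190  10:94  11:65
Giant step factor: 233^(-12) ≡ 189 (mod 251).
Scan 60·189^i mod 251 for i = 0, 1, …:
  i=0: 60   i=1: 45   i=2: 222   i=3: 41
  i=4: 219   i=5: 227   i=6: 233
Match at i=6, j=1: a = 6·12 + 1 = 73.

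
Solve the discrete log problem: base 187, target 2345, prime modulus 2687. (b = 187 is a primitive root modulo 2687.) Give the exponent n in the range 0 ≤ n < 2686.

1939

Baby-step giant-step with m = ceil(sqrt(2686)) = 52.
Baby table (187^j mod 2687 for j=0..51):
  0:1  1:187  2:38  3:1732  4:1444  5:1328  6:1132  7:2098
  8:24  9:1801  10:912  11:1263  12:2412  13:2315  14:298  15:1986
  16:576  17:232  18:392  19:755  20:1461  21:1820  22:1778  23:1985
  24:389  25:194  26:1347  27:1998  28:133  29:688  30:2367  31:1961
  32:1275  33:1969  34:84  35:2273  36:505  37:390  38:381  39:1385
  40:1043  41:1577  42:2016  43:812  44:1372  45:1299  46:1083  47:996
  48:849  49:230  50:18  51:679
Giant step factor: 187^(-52) ≡ 1371 (mod 2687).
Scan 2345·1371^i mod 2687 for i = 0, 1, …:
  i=0: 2345   i=1: 1343   i=2: 658   i=3: 1973
  i=4: 1861   i=5: 1468   i=6: 65   i=7: 444
  i=8: 1462   i=9: 2587     …   i=36: 1489
  i=37: 1986
Match at i=37, j=15: n = 37·52 + 15 = 1939.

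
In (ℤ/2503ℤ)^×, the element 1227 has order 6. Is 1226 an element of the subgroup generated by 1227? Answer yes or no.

yes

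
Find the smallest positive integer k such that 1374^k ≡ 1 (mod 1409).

704

The order of 1374 must divide p − 1 = 1408 = 2^7 · 11.
Divisors: 1, 2, 4, 8, 11, 16, 22, 32, 44, 64, 88, 128, 176, 352, 704, 1408.
Check each in increasing order: 1374^1 ≡ 1374;  1374^2 ≡ 1225;  1374^4 ≡ 40;  1374^8 ≡ 191;  1374^11 ≡ 1392;  1374^16 ≡ 1256;  1374^22 ≡ 289;  1374^32 ≡ 865;  1374^44 ≡ 390;  1374^64 ≡ 46;  1374^88 ≡ 1337;  1374^128 ≡ 707;  1374^176 ≡ 957;  1374^352 ≡ 1408;  1374^704 ≡ 1.
Smallest exponent giving 1 is 704.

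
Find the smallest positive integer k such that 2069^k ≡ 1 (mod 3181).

795

The order of 2069 must divide p − 1 = 3180 = 2^2 · 3 · 5 · 53.
Divisors: 1, 2, 3, 4, 5, 6, 10, 12, 15, 20, 30, 53, 60, 106, 159, 212, 265, 318, 530, 636, 795, 1060, 1590, 3180.
Check each in increasing order: 2069^1 ≡ 2069;  2069^2 ≡ 2316;  2069^3 ≡ 1218;  2069^4 ≡ 690;  2069^5 ≡ 2522;  2069^6 ≡ 1178;  2069^10 ≡ 1665;  2069^12 ≡ 768;  2069^15 ≡ 210;  2069^20 ≡ 1574;  2069^30 ≡ 2747;  2069^53 ≡ 2977;  2069^60 ≡ 677;  2069^106 ≡ 263;  2069^159 ≡ 425;  2069^212 ≡ 2368;  2069^265 ≡ 440;  2069^318 ≡ 2489;  2069^530 ≡ 2740;  2069^636 ≡ 1714;  2069^795 ≡ 1.
Smallest exponent giving 1 is 795.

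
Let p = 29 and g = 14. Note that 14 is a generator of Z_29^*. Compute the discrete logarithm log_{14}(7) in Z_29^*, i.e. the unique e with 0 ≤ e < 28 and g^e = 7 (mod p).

16

Successive powers of 14 modulo 29:
  14^0=1  14^1=14  14^2=22  14^3=18  14^4=20  14^5=19
  14^6=5  14^7=12  14^8=23  14^9=3  14^10=13  14^11=8
  14^12=25  14^13=2  14^14=28  14^15=15  14^16=7
So 14^16 ≡ 7 (mod 29), giving e = 16.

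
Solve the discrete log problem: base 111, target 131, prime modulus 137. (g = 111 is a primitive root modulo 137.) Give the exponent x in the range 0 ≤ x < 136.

113

Baby-step giant-step with m = ceil(sqrt(136)) = 12.
Baby table (111^j mod 137 for j=0..11):
  0:1  1:111  2:128  3:97  4:81  5:86  6:93  7:48
  8:122  9:116  10:135  11:52
Giant step factor: 111^(-12) ≡ 99 (mod 137).
Scan 131·99^i mod 137 for i = 0, 1, …:
  i=0: 131   i=1: 91   i=2: 104   i=3: 21
  i=4: 24   i=5: 47   i=6: 132   i=7: 53
  i=8: 41   i=9: 86
Match at i=9, j=5: x = 9·12 + 5 = 113.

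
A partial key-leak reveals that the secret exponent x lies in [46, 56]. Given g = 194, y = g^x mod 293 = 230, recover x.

Compute 194^46 mod 293 = 257, then multiply by 194 repeatedly:
  194^46=257  194^47=48  194^48=229  194^49=183  194^50=49
  194^51=130  194^52=22  194^53=166  194^54=267  194^55=230
Found 230 at exponent 55.

55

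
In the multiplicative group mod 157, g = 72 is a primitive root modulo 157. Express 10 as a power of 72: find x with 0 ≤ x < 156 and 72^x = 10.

110

Baby-step giant-step with m = ceil(sqrt(156)) = 13.
Baby table (72^j mod 157 for j=0..12):
  0:1  1:72  2:3  3:59  4:9  5:20  6:27  7:60
  8:81  9:23  10:86  11:69  12:101
Giant step factor: 72^(-13) ≡ 22 (mod 157).
Scan 10·22^i mod 157 for i = 0, 1, …:
  i=0: 10   i=1: 63   i=2: 130   i=3: 34
  i=4: 120   i=5: 128   i=6: 147   i=7: 94
  i=8: 27
Match at i=8, j=6: x = 8·13 + 6 = 110.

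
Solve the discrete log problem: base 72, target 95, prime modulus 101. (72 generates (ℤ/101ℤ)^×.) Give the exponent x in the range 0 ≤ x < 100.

Successive powers of 72 modulo 101:
  72^0=1  72^1=72  72^2=33  72^3=53  72^4=79  72^5=32
  72^6=82  72^7=46  72^8=80  72^9=3  72^10=14  72^11=99
  72^12=58  72^13=35  72^14=96  72^15=44  72^16=37  72^17=38
  72^18=9  72^19=42  72^20=95
So 72^20 ≡ 95 (mod 101), giving x = 20.

20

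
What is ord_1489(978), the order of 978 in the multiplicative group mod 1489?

372

The order of 978 must divide p − 1 = 1488 = 2^4 · 3 · 31.
Divisors: 1, 2, 3, 4, 6, 8, 12, 16, 24, 31, 48, 62, 93, 124, 186, 248, 372, 496, 744, 1488.
Check each in increasing order: 978^1 ≡ 978;  978^2 ≡ 546;  978^3 ≡ 926;  978^4 ≡ 316;  978^6 ≡ 1301;  978^8 ≡ 93;  978^12 ≡ 1097;  978^16 ≡ 1204;  978^24 ≡ 297;  978^31 ≡ 1467;  978^48 ≡ 358;  978^62 ≡ 484;  978^93 ≡ 1264;  978^124 ≡ 483;  978^186 ≡ 1488;  978^248 ≡ 1005;  978^372 ≡ 1.
Smallest exponent giving 1 is 372.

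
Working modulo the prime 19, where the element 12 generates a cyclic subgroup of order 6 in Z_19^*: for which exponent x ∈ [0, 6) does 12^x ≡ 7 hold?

Successive powers of 12 modulo 19:
  12^0=1  12^1=12  12^2=11  12^3=18  12^4=7
So 12^4 ≡ 7 (mod 19), giving x = 4.

4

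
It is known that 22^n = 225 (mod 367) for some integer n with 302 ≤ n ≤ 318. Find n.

312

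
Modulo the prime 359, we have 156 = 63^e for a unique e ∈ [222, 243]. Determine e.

Compute 63^222 mod 359 = 217, then multiply by 63 repeatedly:
  63^222=217  63^223=29  63^224=32  63^225=221  63^226=281
  63^227=112  63^228=235  63^229=86  63^230=33  63^231=284
  63^232=301  63^233=295  63^234=276  63^235=156
Found 156 at exponent 235.

235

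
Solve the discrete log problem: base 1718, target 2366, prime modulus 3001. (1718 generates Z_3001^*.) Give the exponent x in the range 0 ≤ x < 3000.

Baby-step giant-step with m = ceil(sqrt(3000)) = 55.
Baby table (1718^j mod 3001 for j=0..54):
  0:1  1:1718  2:1541  3:556  4:890  5:1511  6:33  7:2676
  8:2837  9:342  10:2361  11:1847  12:1089  13:1279  14:590  15:2283
  16:2888  17:931  18:2926  19:193  20:1464  21:314  22:2273  23:713
  24:526  25:367  26:296  27:1359  28:2985  29:2522  30:2353  31:107
  32:765  33:2833  34:2473  35:2199  36:2624  37:530  38:1237  39:458
  40:582  41:543  42:2564  43:2485  44:1808  45:109  46:1200  47:2914
  48:584  49:978  50:2645  51:596  52:587  53:130  54:1266
Giant step factor: 1718^(-55) ≡ 1812 (mod 3001).
Scan 2366·1812^i mod 3001 for i = 0, 1, …:
  i=0: 2366   i=1: 1764   i=2: 303   i=3: 2854
  i=4: 725   i=5: 2263   i=6: 1190   i=7: 1562
  i=8: 401   i=9: 370     …   i=27: 222
  i=28: 130
Match at i=28, j=53: x = 28·55 + 53 = 1593.

1593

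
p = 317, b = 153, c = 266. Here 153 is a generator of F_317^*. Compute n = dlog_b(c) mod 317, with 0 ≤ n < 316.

282

Baby-step giant-step with m = ceil(sqrt(316)) = 18.
Baby table (153^j mod 317 for j=0..17):
  0:1  1:153  2:268  3:111  4:182  5:267  6:275  7:231
  8:156  9:93  10:281  11:198  12:179  13:125  14:105  15:215
  16:244  17:243
Giant step factor: 153^(-18) ≡ 236 (mod 317).
Scan 266·236^i mod 317 for i = 0, 1, …:
  i=0: 266   i=1: 10   i=2: 141   i=3: 308
  i=4: 95   i=5: 230   i=6: 73   i=7: 110
  i=8: 283   i=9: 218     …   i=14: 260
  i=15: 179
Match at i=15, j=12: n = 15·18 + 12 = 282.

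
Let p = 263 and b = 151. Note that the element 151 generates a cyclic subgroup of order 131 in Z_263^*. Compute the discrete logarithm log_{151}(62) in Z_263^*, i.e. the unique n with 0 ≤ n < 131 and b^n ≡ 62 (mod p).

63

Baby-step giant-step with m = ceil(sqrt(131)) = 12.
Baby table (151^j mod 263 for j=0..11):
  0:1  1:151  2:183  3:18  4:88  5:138  6:61  7:6
  8:117  9:46  10:108  11:2
Giant step factor: 151^(-12) ≡ 27 (mod 263).
Scan 62·27^i mod 263 for i = 0, 1, …:
  i=0: 62   i=1: 96   i=2: 225   i=3: 26
  i=4: 176   i=5: 18
Match at i=5, j=3: n = 5·12 + 3 = 63.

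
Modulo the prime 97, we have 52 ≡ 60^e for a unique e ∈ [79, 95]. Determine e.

87

Compute 60^79 mod 97 = 56, then multiply by 60 repeatedly:
  60^79=56  60^80=62  60^81=34  60^82=3  60^83=83
  60^84=33  60^85=40  60^86=72  60^87=52
Found 52 at exponent 87.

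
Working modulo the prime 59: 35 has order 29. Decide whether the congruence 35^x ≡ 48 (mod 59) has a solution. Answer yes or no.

48 ∈ ⟨35⟩ iff 48^29 ≡ 1 (mod 59), since |⟨35⟩| = 29.
48^29 mod 59 = 1.
Since 1 = 1, 48 lies in the subgroup.

yes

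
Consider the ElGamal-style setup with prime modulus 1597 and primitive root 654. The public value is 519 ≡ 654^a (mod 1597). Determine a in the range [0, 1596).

Baby-step giant-step with m = ceil(sqrt(1596)) = 40.
Baby table (654^j mod 1597 for j=0..39):
  0:1  1:654  2:1317  3:535  4:147  5:318  6:362  7:392
  8:848  9:433  10:513  11:132  12:90  13:1368  14:352  15:240
  16:454  17:1471  18:640  19:146  20:1261  21:642  22:1454  23:701
  24:115  25:151  26:1337  27:839  28:935  29:1436  30:108  31:364
  32:103  33:288  34:1503  35:807  36:768  37:814  38:555  39:451
Giant step factor: 654^(-40) ≡ 322 (mod 1597).
Scan 519·322^i mod 1597 for i = 0, 1, …:
  i=0: 519   i=1: 1030   i=2: 1081   i=3: 1533
  i=4: 153   i=5: 1356   i=6: 651   i=7: 415
  i=8: 1079   i=9: 889   i=10: 395   i=11: 1027
  i=12: 115
Match at i=12, j=24: a = 12·40 + 24 = 504.

504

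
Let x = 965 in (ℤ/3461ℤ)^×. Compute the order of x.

3460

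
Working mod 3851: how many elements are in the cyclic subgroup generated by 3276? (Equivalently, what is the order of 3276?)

3850

The order of 3276 must divide p − 1 = 3850 = 2 · 5^2 · 7 · 11.
Divisors: 1, 2, 5, 7, 10, 11, 14, 22, 25, 35, 50, 55, 70, 77, 110, 154, 175, 275, 350, 385, 550, 770, 1925, 3850.
Check each in increasing order: 3276^1 ≡ 3276;  3276^2 ≡ 3290;  3276^5 ≡ 1617;  3276^7 ≡ 1699;  3276^10 ≡ 3711;  3276^11 ≡ 3480;  3276^14 ≡ 2202;  3276^22 ≡ 2856;  3276^25 ≡ 3321;  3276^35 ≡ 1031;  3276^50 ≡ 3628;  3276^55 ≡ 1403;  3276^70 ≡ 85;  3276^77 ≡ 1928;  3276^110 ≡ 548;  3276^154 ≡ 969;  3276^175 ≡ 1141;  3276^275 ≡ 155;  3276^350 ≡ 243;  3276^385 ≡ 218;  3276^550 ≡ 919;  3276^770 ≡ 1312;  3276^1925 ≡ 3850;  3276^3850 ≡ 1.
Smallest exponent giving 1 is 3850.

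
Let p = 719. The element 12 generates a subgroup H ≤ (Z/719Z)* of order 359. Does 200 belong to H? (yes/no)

yes

200 ∈ ⟨12⟩ iff 200^359 ≡ 1 (mod 719), since |⟨12⟩| = 359.
200^359 mod 719 = 1.
Since 1 = 1, 200 lies in the subgroup.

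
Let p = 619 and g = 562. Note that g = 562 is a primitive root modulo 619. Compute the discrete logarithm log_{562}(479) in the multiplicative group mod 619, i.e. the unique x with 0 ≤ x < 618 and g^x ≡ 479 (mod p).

613

Baby-step giant-step with m = ceil(sqrt(618)) = 25.
Baby table (562^j mod 619 for j=0..24):
  0:1  1:562  2:154  3:507  4:194  5:84  6:164  7:556
  8:496  9:202  10:247  11:158  12:279  13:191  14:255  15:321
  16:273  17:533  18:569  19:374  20:347  21:29  22:204  23:133
  24:466
Giant step factor: 562^(-25) ≡ 574 (mod 619).
Scan 479·574^i mod 619 for i = 0, 1, …:
  i=0: 479   i=1: 110   i=2: 2   i=3: 529
  i=4: 336   i=5: 355   i=6: 119   i=7: 216
  i=8: 184   i=9: 386     …   i=23: 601
  i=24: 191
Match at i=24, j=13: x = 24·25 + 13 = 613.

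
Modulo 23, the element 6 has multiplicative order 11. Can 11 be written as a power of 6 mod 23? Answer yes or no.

no

⟨6⟩ has order 11; its elements mod 23 are {1, 2, 3, 4, 6, 8, 9, 12, 13, 16, 18}.
11 is not in this set.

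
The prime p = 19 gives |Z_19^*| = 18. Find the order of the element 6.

9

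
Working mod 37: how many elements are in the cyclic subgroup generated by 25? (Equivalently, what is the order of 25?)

The order of 25 must divide p − 1 = 36 = 2^2 · 3^2.
Divisors: 1, 2, 3, 4, 6, 9, 12, 18, 36.
Check each in increasing order: 25^1 ≡ 25;  25^2 ≡ 33;  25^3 ≡ 11;  25^4 ≡ 16;  25^6 ≡ 10;  25^9 ≡ 36;  25^12 ≡ 26;  25^18 ≡ 1.
Smallest exponent giving 1 is 18.

18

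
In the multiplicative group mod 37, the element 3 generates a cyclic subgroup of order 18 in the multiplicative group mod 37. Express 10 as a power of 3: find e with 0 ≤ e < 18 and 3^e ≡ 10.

Successive powers of 3 modulo 37:
  3^0=1  3^1=3  3^2=9  3^3=27  3^4=7  3^5=21
  3^6=26  3^7=4  3^8=12  3^9=36  3^10=34  3^11=28
  3^12=10
So 3^12 ≡ 10 (mod 37), giving e = 12.

12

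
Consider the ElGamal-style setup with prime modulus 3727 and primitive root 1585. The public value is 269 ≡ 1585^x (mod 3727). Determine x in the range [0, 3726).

1365

Baby-step giant-step with m = ceil(sqrt(3726)) = 62.
Baby table (1585^j mod 3727 for j=0..61):
  0:1  1:1585  2:227  3:2003  4:3078  5:3714  6:1757  7:776
  8:50  9:983  10:169  11:3248  12:1093  13:3077  14:2129  15:1530
  16:2500  17:699  18:996  19:2139  20:2472  21:1043  22:2094  23:1960
  24:2009  25:1407  26:1349  27:2594  28:609  29:3699  30:344  31:1098
  32:3548  33:3264  34:364  35:2982  36:634  37:2327  38:2292  39:2722
  40:2231  41:2939  42:3292  43:20  44:1884  45:813  46:2790  47:1928
  48:3467  49:1597  50:612  51:1000  52:1025  53:3380  54:1601  55:3225
  56:1908  57:1583  58:784  59:1549  60:2799  61:1285
Giant step factor: 1585^(-62) ≡ 2176 (mod 3727).
Scan 269·2176^i mod 3727 for i = 0, 1, …:
  i=0: 269   i=1: 205   i=2: 2567   i=3: 2746
  i=4: 915   i=5: 822   i=6: 3439   i=7: 3175
  i=8: 2669   i=9: 1078     …   i=21: 989
  i=22: 1585
Match at i=22, j=1: x = 22·62 + 1 = 1365.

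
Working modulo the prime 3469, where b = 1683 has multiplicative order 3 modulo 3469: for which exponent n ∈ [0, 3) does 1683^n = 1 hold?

Successive powers of 1683 modulo 3469:
  1683^0=1
So 1683^0 ≡ 1 (mod 3469), giving n = 0.

0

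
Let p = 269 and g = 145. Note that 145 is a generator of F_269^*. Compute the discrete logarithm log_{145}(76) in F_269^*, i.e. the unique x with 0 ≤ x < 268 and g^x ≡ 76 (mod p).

Baby-step giant-step with m = ceil(sqrt(268)) = 17.
Baby table (145^j mod 269 for j=0..16):
  0:1  1:145  2:43  3:48  4:235  5:181  6:152  7:251
  8:80  9:33  10:212  11:74  12:239  13:223  14:55  15:174
  16:213
Giant step factor: 145^(-17) ≡ 156 (mod 269).
Scan 76·156^i mod 269 for i = 0, 1, …:
  i=0: 76   i=1: 20   i=2: 161   i=3: 99
  i=4: 111   i=5: 100   i=6: 267   i=7: 226
  i=8: 17   i=9: 231     …   i=14: 219
  i=15: 1
Match at i=15, j=0: x = 15·17 + 0 = 255.

255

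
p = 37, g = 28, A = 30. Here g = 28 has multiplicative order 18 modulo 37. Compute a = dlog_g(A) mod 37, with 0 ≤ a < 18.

11

Successive powers of 28 modulo 37:
  28^0=1  28^1=28  28^2=7  28^3=11  28^4=12  28^5=3
  28^6=10  28^7=21  28^8=33  28^9=36  28^10=9  28^11=30
So 28^11 ≡ 30 (mod 37), giving a = 11.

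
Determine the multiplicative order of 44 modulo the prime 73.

72

The order of 44 must divide p − 1 = 72 = 2^3 · 3^2.
Divisors: 1, 2, 3, 4, 6, 8, 9, 12, 18, 24, 36, 72.
Check each in increasing order: 44^1 ≡ 44;  44^2 ≡ 38;  44^3 ≡ 66;  44^4 ≡ 57;  44^6 ≡ 49;  44^8 ≡ 37;  44^9 ≡ 22;  44^12 ≡ 65;  44^18 ≡ 46;  44^24 ≡ 64;  44^36 ≡ 72;  44^72 ≡ 1.
Smallest exponent giving 1 is 72.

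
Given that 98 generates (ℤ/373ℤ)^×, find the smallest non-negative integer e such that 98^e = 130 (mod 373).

308

Baby-step giant-step with m = ceil(sqrt(372)) = 20.
Baby table (98^j mod 373 for j=0..19):
  0:1  1:98  2:279  3:113  4:257  5:195  6:87  7:320
  8:28  9:133  10:352  11:180  12:109  13:238  14:198  15:8
  16:38  17:367  18:158  19:191
Giant step factor: 98^(-20) ≡ 192 (mod 373).
Scan 130·192^i mod 373 for i = 0, 1, …:
  i=0: 130   i=1: 342   i=2: 16   i=3: 88
  i=4: 111   i=5: 51   i=6: 94   i=7: 144
  i=8: 46   i=9: 253     …   i=14: 39
  i=15: 28
Match at i=15, j=8: e = 15·20 + 8 = 308.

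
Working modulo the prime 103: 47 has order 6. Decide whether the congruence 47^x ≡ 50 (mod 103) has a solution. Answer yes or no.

⟨47⟩ has order 6; its elements mod 103 are {1, 46, 47, 56, 57, 102}.
50 is not in this set.

no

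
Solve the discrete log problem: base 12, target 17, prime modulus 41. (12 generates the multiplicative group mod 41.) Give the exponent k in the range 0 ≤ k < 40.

Successive powers of 12 modulo 41:
  12^0=1  12^1=12  12^2=21  12^3=6  12^4=31  12^5=3
  12^6=36  12^7=22  12^8=18  12^9=11  12^10=9  12^11=26
  12^12=25  12^13=13  12^14=33  12^15=27  12^16=37  12^17=34
  12^18=39  12^19=17
So 12^19 ≡ 17 (mod 41), giving k = 19.

19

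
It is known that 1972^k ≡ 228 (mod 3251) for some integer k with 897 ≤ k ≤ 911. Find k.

900

Compute 1972^897 mod 3251 = 18, then multiply by 1972 repeatedly:
  1972^897=18  1972^898=2986  1972^899=831  1972^900=228
Found 228 at exponent 900.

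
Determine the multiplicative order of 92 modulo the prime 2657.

The order of 92 must divide p − 1 = 2656 = 2^5 · 83.
Divisors: 1, 2, 4, 8, 16, 32, 83, 166, 332, 664, 1328, 2656.
Check each in increasing order: 92^1 ≡ 92;  92^2 ≡ 493;  92^4 ≡ 1262;  92^8 ≡ 1101;  92^16 ≡ 609;  92^32 ≡ 1558;  92^83 ≡ 163;  92^166 ≡ 2656;  92^332 ≡ 1.
Smallest exponent giving 1 is 332.

332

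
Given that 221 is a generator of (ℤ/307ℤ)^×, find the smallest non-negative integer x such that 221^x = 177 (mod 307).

Baby-step giant-step with m = ceil(sqrt(306)) = 18.
Baby table (221^j mod 307 for j=0..17):
  0:1  1:221  2:28  3:48  4:170  5:116  6:155  7:178
  8:42  9:72  10:255  11:174  12:79  13:267  14:63  15:108
  16:229  17:261
Giant step factor: 221^(-18) ≡ 114 (mod 307).
Scan 177·114^i mod 307 for i = 0, 1, …:
  i=0: 177   i=1: 223   i=2: 248   i=3: 28
Match at i=3, j=2: x = 3·18 + 2 = 56.

56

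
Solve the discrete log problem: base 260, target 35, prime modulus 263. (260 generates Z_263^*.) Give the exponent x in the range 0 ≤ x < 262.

Baby-step giant-step with m = ceil(sqrt(262)) = 17.
Baby table (260^j mod 263 for j=0..16):
  0:1  1:260  2:9  3:236  4:81  5:20  6:203  7:180
  8:249  9:42  10:137  11:115  12:181  13:246  14:51  15:110
  16:196
Giant step factor: 260^(-17) ≡ 123 (mod 263).
Scan 35·123^i mod 263 for i = 0, 1, …:
  i=0: 35   i=1: 97   i=2: 96   i=3: 236
Match at i=3, j=3: x = 3·17 + 3 = 54.

54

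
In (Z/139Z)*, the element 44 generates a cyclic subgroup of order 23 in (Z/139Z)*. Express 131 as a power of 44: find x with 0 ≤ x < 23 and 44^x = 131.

Successive powers of 44 modulo 139:
  44^0=1  44^1=44  44^2=129  44^3=116  44^4=100  44^5=91
  44^6=112  44^7=63  44^8=131
So 44^8 ≡ 131 (mod 139), giving x = 8.

8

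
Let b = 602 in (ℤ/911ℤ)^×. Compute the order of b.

910

The order of 602 must divide p − 1 = 910 = 2 · 5 · 7 · 13.
Divisors: 1, 2, 5, 7, 10, 13, 14, 26, 35, 65, 70, 91, 130, 182, 455, 910.
Check each in increasing order: 602^1 ≡ 602;  602^2 ≡ 737;  602^5 ≡ 686;  602^7 ≡ 888;  602^10 ≡ 520;  602^13 ≡ 641;  602^14 ≡ 529;  602^26 ≡ 20;  602^35 ≡ 783;  602^65 ≡ 409;  602^70 ≡ 897;  602^91 ≡ 892;  602^130 ≡ 568;  602^182 ≡ 361;  602^455 ≡ 910;  602^910 ≡ 1.
Smallest exponent giving 1 is 910.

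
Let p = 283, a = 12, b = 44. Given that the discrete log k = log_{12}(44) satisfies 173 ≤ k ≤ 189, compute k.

188

Compute 12^173 mod 283 = 72, then multiply by 12 repeatedly:
  12^173=72  12^174=15  12^175=180  12^176=179  12^177=167
  12^178=23  12^179=276  12^180=199  12^181=124  12^182=73
  12^183=27  12^184=41  12^185=209  12^186=244  12^187=98
  12^188=44
Found 44 at exponent 188.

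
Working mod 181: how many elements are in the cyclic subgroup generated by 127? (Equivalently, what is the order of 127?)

180

The order of 127 must divide p − 1 = 180 = 2^2 · 3^2 · 5.
Divisors: 1, 2, 3, 4, 5, 6, 9, 10, 12, 15, 18, 20, 30, 36, 45, 60, 90, 180.
Check each in increasing order: 127^1 ≡ 127;  127^2 ≡ 20;  127^3 ≡ 6;  127^4 ≡ 38;  127^5 ≡ 120;  127^6 ≡ 36;  127^9 ≡ 35;  127^10 ≡ 101;  127^12 ≡ 29;  127^15 ≡ 174;  127^18 ≡ 139;  127^20 ≡ 65;  127^30 ≡ 49;  127^36 ≡ 135;  127^45 ≡ 19;  127^60 ≡ 48;  127^90 ≡ 180;  127^180 ≡ 1.
Smallest exponent giving 1 is 180.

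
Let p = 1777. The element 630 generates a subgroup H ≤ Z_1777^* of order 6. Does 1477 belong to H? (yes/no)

1477 ∈ ⟨630⟩ iff 1477^6 ≡ 1 (mod 1777), since |⟨630⟩| = 6.
1477^6 mod 1777 = 1118.
Since 1118 ≠ 1, 1477 does not lie in the subgroup.

no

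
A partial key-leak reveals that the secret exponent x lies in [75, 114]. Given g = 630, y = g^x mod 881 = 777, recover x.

114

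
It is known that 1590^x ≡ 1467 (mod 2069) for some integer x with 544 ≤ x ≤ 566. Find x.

562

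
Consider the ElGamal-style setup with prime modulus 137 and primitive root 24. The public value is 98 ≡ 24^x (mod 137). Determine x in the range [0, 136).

82

Baby-step giant-step with m = ceil(sqrt(136)) = 12.
Baby table (24^j mod 137 for j=0..11):
  0:1  1:24  2:28  3:124  4:99  5:47  6:32  7:83
  8:74  9:132  10:17  11:134
Giant step factor: 24^(-12) ≡ 78 (mod 137).
Scan 98·78^i mod 137 for i = 0, 1, …:
  i=0: 98   i=1: 109   i=2: 8   i=3: 76
  i=4: 37   i=5: 9   i=6: 17
Match at i=6, j=10: x = 6·12 + 10 = 82.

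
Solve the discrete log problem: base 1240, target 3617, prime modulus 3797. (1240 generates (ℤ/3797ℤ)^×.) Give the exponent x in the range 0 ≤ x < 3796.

605

Baby-step giant-step with m = ceil(sqrt(3796)) = 62.
Baby table (1240^j mod 3797 for j=0..61):
  0:1  1:1240  2:3612  3:2217  4:52  5:3728  6:1771  7:1374
  8:2704  9:209  10:964  11:3102  12:119  13:3274  14:767  15:1830
  16:2391  17:3180  18:1914  19:235  20:2828  21:2089  22:806  23:829
  24:2770  25:2312  26:145  27:1341  28:3551  29:2517  30:3743  31:1386
  32:2396  33:1786  34:989  35:3726  36:3088  37:1744  38:2067  39:105
  40:1102  41:3357  42:1168  43:1663  44:349  45:3699  46:3781  47:2942
  48:2960  49:2498  50:2965  51:1104  52:2040  53:798  54:2300  55:453
  56:3561  57:3526  58:1893  59:774  60:2916  61:1096
Giant step factor: 1240^(-62) ≡ 1394 (mod 3797).
Scan 3617·1394^i mod 3797 for i = 0, 1, …:
  i=0: 3617   i=1: 3479   i=2: 957   i=3: 1311
  i=4: 1177   i=5: 434   i=6: 1273   i=7: 1363
  i=8: 1522   i=9: 2942
Match at i=9, j=47: x = 9·62 + 47 = 605.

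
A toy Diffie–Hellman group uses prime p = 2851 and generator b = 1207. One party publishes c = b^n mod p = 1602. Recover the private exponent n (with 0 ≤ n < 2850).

1796

Baby-step giant-step with m = ceil(sqrt(2850)) = 54.
Baby table (1207^j mod 2851 for j=0..53):
  0:1  1:1207  2:2839  3:2622  4:144  5:2748  6:1123  7:1236
  8:779  9:2274  10:2056  11:1222  12:987  13:2442  14:2411  15:2057
  16:2429  17:975  18:2213  19:2555  20:1954  21:701  22:2211  23:141
  24:1978  25:1159  26:1923  27:347  28:2583  29:1538  30:365  31:1501
  32:1322  33:1945  34:1242  35:2319  36:2202  37:682  38:2086  39:369
  40:627  41:1274  42:1029  43:1818  44:1907  45:992  46:2775  47:2351
  48:912  49:298  50:460  51:2126  52:182  53:147
Giant step factor: 1207^(-54) ≡ 1184 (mod 2851).
Scan 1602·1184^i mod 2851 for i = 0, 1, …:
  i=0: 1602   i=1: 853   i=2: 698   i=3: 2493
  i=4: 927   i=5: 2784   i=6: 500   i=7: 1843
  i=8: 1097   i=9: 1643     …   i=32: 173
  i=33: 2411
Match at i=33, j=14: n = 33·54 + 14 = 1796.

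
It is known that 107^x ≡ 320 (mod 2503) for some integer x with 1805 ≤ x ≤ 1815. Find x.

1807

Compute 107^1805 mod 2503 = 953, then multiply by 107 repeatedly:
  107^1805=953  107^1806=1851  107^1807=320
Found 320 at exponent 1807.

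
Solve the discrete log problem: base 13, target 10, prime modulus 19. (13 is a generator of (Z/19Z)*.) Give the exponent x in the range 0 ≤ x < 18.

7

Successive powers of 13 modulo 19:
  13^0=1  13^1=13  13^2=17  13^3=12  13^4=4  13^5=14
  13^6=11  13^7=10
So 13^7 ≡ 10 (mod 19), giving x = 7.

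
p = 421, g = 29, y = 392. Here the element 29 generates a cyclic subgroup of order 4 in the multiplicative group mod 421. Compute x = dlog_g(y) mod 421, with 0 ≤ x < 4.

3

Successive powers of 29 modulo 421:
  29^0=1  29^1=29  29^2=420  29^3=392
So 29^3 ≡ 392 (mod 421), giving x = 3.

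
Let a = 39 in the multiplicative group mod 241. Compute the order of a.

240

The order of 39 must divide p − 1 = 240 = 2^4 · 3 · 5.
Divisors: 1, 2, 3, 4, 5, 6, 8, 10, 12, 15, 16, 20, 24, 30, 40, 48, 60, 80, 120, 240.
Check each in increasing order: 39^1 ≡ 39;  39^2 ≡ 75;  39^3 ≡ 33;  39^4 ≡ 82;  39^5 ≡ 65;  39^6 ≡ 125;  39^8 ≡ 217;  39^10 ≡ 128;  39^12 ≡ 201;  39^15 ≡ 126;  39^16 ≡ 94;  39^20 ≡ 237;  39^24 ≡ 154;  39^30 ≡ 211;  39^40 ≡ 16;  39^48 ≡ 98;  39^60 ≡ 177;  39^80 ≡ 15;  39^120 ≡ 240;  39^240 ≡ 1.
Smallest exponent giving 1 is 240.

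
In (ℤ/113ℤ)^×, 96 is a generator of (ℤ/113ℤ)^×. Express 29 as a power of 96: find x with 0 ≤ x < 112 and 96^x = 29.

Successive powers of 96 modulo 113:
  96^0=1  96^1=96  96^2=63  96^3=59  96^4=14  96^5=101
  96^6=91  96^7=35  96^8=83  96^9=58  96^10=31  96^11=38
  96^12=32  96^13=21  96^14=95  96^15=80  96^16=109  96^17=68
  96^18=87  96^19=103  96^20=57  96^21=48  96^22=88  96^23=86
  96^24=7  96^25=107  96^26=102  96^27=74  96^28=98  96^29=29
So 96^29 ≡ 29 (mod 113), giving x = 29.

29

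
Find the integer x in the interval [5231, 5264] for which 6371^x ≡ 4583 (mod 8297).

Compute 6371^5231 mod 8297 = 3304, then multiply by 6371 repeatedly:
  6371^5231=3304  6371^5232=295  6371^5233=4323  6371^5234=4090  6371^5235=4810
  6371^5236=3689  6371^5237=5515  6371^5238=6567  6371^5239=4883  6371^5240=4140
  6371^5241=8074  6371^5242=6351  6371^5243=6049  6371^5244=6911  6371^5245=6099
  6371^5246=1878  6371^5247=464  6371^5248=2412  6371^5249=808  6371^5250=3628
  6371^5251=6843  6371^5252=4315  6371^5253=2904  6371^5254=7371  6371^5255=7918
  6371^5256=8115  6371^5257=2058  6371^5258=2258  6371^5259=7017  6371^5260=1071
  6371^5261=3207  6371^5262=4583
Found 4583 at exponent 5262.

5262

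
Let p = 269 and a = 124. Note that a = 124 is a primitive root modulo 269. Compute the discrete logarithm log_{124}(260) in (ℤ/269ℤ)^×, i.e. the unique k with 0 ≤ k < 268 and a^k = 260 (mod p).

256

Baby-step giant-step with m = ceil(sqrt(268)) = 17.
Baby table (124^j mod 269 for j=0..16):
  0:1  1:124  2:43  3:221  4:235  5:88  6:152  7:18
  8:80  9:236  10:212  11:195  12:239  13:46  14:55  15:95
  16:213
Giant step factor: 124^(-17) ≡ 113 (mod 269).
Scan 260·113^i mod 269 for i = 0, 1, …:
  i=0: 260   i=1: 59   i=2: 211   i=3: 171
  i=4: 224   i=5: 26   i=6: 248   i=7: 48
  i=8: 44   i=9: 130     …   i=14: 13
  i=15: 124
Match at i=15, j=1: k = 15·17 + 1 = 256.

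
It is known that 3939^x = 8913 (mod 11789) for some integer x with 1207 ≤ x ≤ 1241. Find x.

Compute 3939^1207 mod 11789 = 2328, then multiply by 3939 repeatedly:
  3939^1207=2328  3939^1208=9939  3939^1209=10241  3939^1210=9130  3939^1211=6620
  3939^1212=10701  3939^1213=5564  3939^1214=845  3939^1215=3957  3939^1216=1565
  3939^1217=10677  3939^1218=5340  3939^1219=2684  3939^1220=9332  3939^1221=646
  3939^1222=9959  3939^1223=6498  3939^1224=1703  3939^1225=176  3939^1226=9502
  3939^1227=10092  3939^1228=11669  3939^1229=10669  3939^1230=9195  3939^1231=3297
  3939^1232=7194  3939^1233=8199  3939^1234=5790  3939^1235=6884  3939^1236=1376
  3939^1237=8913
Found 8913 at exponent 1237.

1237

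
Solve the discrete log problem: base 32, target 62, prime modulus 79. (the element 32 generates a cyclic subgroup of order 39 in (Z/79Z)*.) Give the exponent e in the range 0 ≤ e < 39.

3

Successive powers of 32 modulo 79:
  32^0=1  32^1=32  32^2=76  32^3=62
So 32^3 ≡ 62 (mod 79), giving e = 3.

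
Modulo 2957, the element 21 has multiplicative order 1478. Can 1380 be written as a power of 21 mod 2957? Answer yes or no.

yes

1380 ∈ ⟨21⟩ iff 1380^1478 ≡ 1 (mod 2957), since |⟨21⟩| = 1478.
1380^1478 mod 2957 = 1.
Since 1 = 1, 1380 lies in the subgroup.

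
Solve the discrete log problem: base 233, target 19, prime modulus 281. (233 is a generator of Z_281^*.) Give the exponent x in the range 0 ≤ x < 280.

33

Baby-step giant-step with m = ceil(sqrt(280)) = 17.
Baby table (233^j mod 281 for j=0..16):
  0:1  1:233  2:56  3:122  4:45  5:88  6:272  7:151
  8:58  9:26  10:157  11:51  12:81  13:46  14:40  15:47
  16:273
Giant step factor: 233^(-17) ≡ 251 (mod 281).
Scan 19·251^i mod 281 for i = 0, 1, …:
  i=0: 19   i=1: 273
Match at i=1, j=16: x = 1·17 + 16 = 33.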